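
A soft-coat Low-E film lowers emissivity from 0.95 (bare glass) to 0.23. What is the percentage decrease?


Percentage reduction = (1 - coated/uncoated) * 100
  Ratio = 0.23 / 0.95 = 0.2421
  Reduction = (1 - 0.2421) * 100 = 75.8%

75.8%


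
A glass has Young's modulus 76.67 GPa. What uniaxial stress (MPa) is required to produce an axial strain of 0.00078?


Rearrange E = sigma / epsilon:
  sigma = E * epsilon
  E (MPa) = 76.67 * 1000 = 76670
  sigma = 76670 * 0.00078 = 59.8 MPa

59.8 MPa


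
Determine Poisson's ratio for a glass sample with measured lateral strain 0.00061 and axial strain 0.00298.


Poisson's ratio: nu = lateral strain / axial strain
  nu = 0.00061 / 0.00298 = 0.2047

0.2047


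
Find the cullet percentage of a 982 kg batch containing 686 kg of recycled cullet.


Cullet ratio = (cullet mass / total batch mass) * 100
  Ratio = 686 / 982 * 100 = 69.86%

69.86%


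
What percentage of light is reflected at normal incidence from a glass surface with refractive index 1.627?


Fresnel reflectance at normal incidence:
  R = ((n - 1)/(n + 1))^2
  (n - 1)/(n + 1) = (1.627 - 1)/(1.627 + 1) = 0.238675
  R = 0.238675^2 = 0.0569658
  R(%) = 0.0569658 * 100 = 5.697%

5.697%


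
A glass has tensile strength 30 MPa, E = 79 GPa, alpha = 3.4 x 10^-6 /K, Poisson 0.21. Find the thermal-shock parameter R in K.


Thermal shock resistance: R = sigma * (1 - nu) / (E * alpha)
  Numerator = 30 * (1 - 0.21) = 23.7
  Denominator = 79 * 1000 * (3.4 x 10^-6) = 0.2686
  R = 23.7 / 0.2686 = 88.2 K

88.2 K


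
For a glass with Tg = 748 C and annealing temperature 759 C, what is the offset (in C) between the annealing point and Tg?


Offset = T_anneal - Tg:
  offset = 759 - 748 = 11 C

11 C


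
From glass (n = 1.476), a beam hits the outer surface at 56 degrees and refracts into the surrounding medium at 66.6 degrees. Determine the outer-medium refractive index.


Apply Snell's law: n1 * sin(theta1) = n2 * sin(theta2)
  n2 = n1 * sin(theta1) / sin(theta2)
  sin(56) = 0.829038
  sin(66.6) = 0.917755
  n2 = 1.476 * 0.829038 / 0.917755 = 1.3333

1.3333


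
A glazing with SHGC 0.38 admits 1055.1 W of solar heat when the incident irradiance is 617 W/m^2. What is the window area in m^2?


Rearrange Q = Area * SHGC * Irradiance:
  Area = Q / (SHGC * Irradiance)
  Area = 1055.1 / (0.38 * 617) = 4.5 m^2

4.5 m^2


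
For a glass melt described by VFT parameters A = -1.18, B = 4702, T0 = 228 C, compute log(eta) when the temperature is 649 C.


VFT equation: log(eta) = A + B / (T - T0)
  T - T0 = 649 - 228 = 421
  B / (T - T0) = 4702 / 421 = 11.169
  log(eta) = -1.18 + 11.169 = 9.989

9.989


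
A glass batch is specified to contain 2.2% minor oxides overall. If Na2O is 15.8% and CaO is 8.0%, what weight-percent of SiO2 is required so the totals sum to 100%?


Known pieces sum to 100%:
  SiO2 = 100 - (others + Na2O + CaO)
  SiO2 = 100 - (2.2 + 15.8 + 8.0) = 74.0%

74.0%


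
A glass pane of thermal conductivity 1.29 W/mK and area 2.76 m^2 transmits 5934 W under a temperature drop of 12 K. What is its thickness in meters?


Fourier's law: t = k * A * dT / Q
  t = 1.29 * 2.76 * 12 / 5934
  t = 42.7248 / 5934 = 0.0072 m

0.0072 m


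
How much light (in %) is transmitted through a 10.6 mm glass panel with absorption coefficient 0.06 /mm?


Beer-Lambert law: T = exp(-alpha * thickness)
  exponent = -0.06 * 10.6 = -0.636
  T = exp(-0.636) = 0.5294
  Percentage = 0.5294 * 100 = 52.94%

52.94%


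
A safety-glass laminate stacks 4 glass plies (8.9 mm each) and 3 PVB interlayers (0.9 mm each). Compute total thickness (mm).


Total thickness = glass contribution + PVB contribution
  Glass: 4 * 8.9 = 35.6 mm
  PVB: 3 * 0.9 = 2.7 mm
  Total = 35.6 + 2.7 = 38.3 mm

38.3 mm


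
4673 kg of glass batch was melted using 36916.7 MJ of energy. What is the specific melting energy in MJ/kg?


Rearrange E = m * s for s:
  s = E / m
  s = 36916.7 / 4673 = 7.9 MJ/kg

7.9 MJ/kg


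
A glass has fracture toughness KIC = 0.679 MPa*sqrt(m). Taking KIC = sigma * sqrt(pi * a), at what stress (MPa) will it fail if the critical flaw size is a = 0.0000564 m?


Rearrange KIC = sigma * sqrt(pi * a):
  sigma = KIC / sqrt(pi * a)
  sqrt(pi * 0.0000564) = 0.013311
  sigma = 0.679 / 0.013311 = 51.01 MPa

51.01 MPa


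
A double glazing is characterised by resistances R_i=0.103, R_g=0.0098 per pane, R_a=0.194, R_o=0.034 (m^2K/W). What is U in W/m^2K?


Total thermal resistance (series):
  R_total = R_in + R_glass + R_air + R_glass + R_out
  R_total = 0.103 + 0.0098 + 0.194 + 0.0098 + 0.034 = 0.3506 m^2K/W
U-value = 1 / R_total = 1 / 0.3506 = 2.852 W/m^2K

2.852 W/m^2K


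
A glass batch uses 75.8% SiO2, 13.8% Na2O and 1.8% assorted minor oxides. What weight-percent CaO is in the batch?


Pieces sum to 100%:
  CaO = 100 - (SiO2 + Na2O + others)
  CaO = 100 - (75.8 + 13.8 + 1.8) = 8.6%

8.6%


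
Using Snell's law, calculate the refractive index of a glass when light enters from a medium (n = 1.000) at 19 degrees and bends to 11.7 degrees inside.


Apply Snell's law: n1 * sin(theta1) = n2 * sin(theta2)
  n2 = n1 * sin(theta1) / sin(theta2)
  sin(19) = 0.325568
  sin(11.7) = 0.202787
  n2 = 1.000 * 0.325568 / 0.202787 = 1.6055

1.6055


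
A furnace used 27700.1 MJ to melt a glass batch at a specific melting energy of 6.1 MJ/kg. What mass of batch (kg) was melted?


Rearrange E = m * s for m:
  m = E / s
  m = 27700.1 / 6.1 = 4541.0 kg

4541.0 kg


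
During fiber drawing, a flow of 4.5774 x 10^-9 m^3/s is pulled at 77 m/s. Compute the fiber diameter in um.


Cross-sectional area from continuity:
  A = Q / v = 4.5774 x 10^-9 / 77 = 5.944675 x 10^-11 m^2
Diameter from circular cross-section:
  d = sqrt(4A / pi) * 10^6 (m -> um)
  d = sqrt(4 * 5.944675 x 10^-11 / pi) * 10^6 = 8.7 um

8.7 um


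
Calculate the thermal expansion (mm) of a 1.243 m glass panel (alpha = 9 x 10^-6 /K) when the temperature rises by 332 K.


Thermal expansion formula: dL = alpha * L0 * dT
  dL = (9 x 10^-6) * 1.243 * 332 = 0.00371408 m
Convert to mm: 0.00371408 * 1000 = 3.7141 mm

3.7141 mm


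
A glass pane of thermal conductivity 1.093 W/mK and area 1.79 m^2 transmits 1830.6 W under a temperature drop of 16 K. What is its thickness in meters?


Fourier's law: t = k * A * dT / Q
  t = 1.093 * 1.79 * 16 / 1830.6
  t = 31.30352 / 1830.6 = 0.0171 m

0.0171 m


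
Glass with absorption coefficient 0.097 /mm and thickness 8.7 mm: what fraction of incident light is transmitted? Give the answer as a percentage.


Beer-Lambert law: T = exp(-alpha * thickness)
  exponent = -0.097 * 8.7 = -0.8439
  T = exp(-0.8439) = 0.43
  Percentage = 0.43 * 100 = 43.0%

43.0%


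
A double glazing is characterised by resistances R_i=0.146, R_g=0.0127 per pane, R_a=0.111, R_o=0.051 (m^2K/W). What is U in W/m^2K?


Total thermal resistance (series):
  R_total = R_in + R_glass + R_air + R_glass + R_out
  R_total = 0.146 + 0.0127 + 0.111 + 0.0127 + 0.051 = 0.3334 m^2K/W
U-value = 1 / R_total = 1 / 0.3334 = 2.999 W/m^2K

2.999 W/m^2K


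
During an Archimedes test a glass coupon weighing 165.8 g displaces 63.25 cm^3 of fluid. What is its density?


Use the definition of density:
  rho = mass / volume
  rho = 165.8 / 63.25 = 2.621 g/cm^3

2.621 g/cm^3


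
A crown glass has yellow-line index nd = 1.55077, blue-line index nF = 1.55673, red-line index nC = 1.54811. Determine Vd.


Abbe number formula: Vd = (nd - 1) / (nF - nC)
  nd - 1 = 1.55077 - 1 = 0.55077
  nF - nC = 1.55673 - 1.54811 = 0.00862
  Vd = 0.55077 / 0.00862 = 63.89

63.89


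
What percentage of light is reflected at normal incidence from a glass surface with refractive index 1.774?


Fresnel reflectance at normal incidence:
  R = ((n - 1)/(n + 1))^2
  (n - 1)/(n + 1) = (1.774 - 1)/(1.774 + 1) = 0.279019
  R = 0.279019^2 = 0.0778516
  R(%) = 0.0778516 * 100 = 7.785%

7.785%


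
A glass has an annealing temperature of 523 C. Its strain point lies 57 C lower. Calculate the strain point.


Strain point = annealing point - difference:
  T_strain = 523 - 57 = 466 C

466 C


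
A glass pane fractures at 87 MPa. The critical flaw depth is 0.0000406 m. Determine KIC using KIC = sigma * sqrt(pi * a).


Fracture toughness: KIC = sigma * sqrt(pi * a)
  pi * a = pi * 0.0000406 = 0.000127549
  sqrt(pi * a) = 0.011294
  KIC = 87 * 0.011294 = 0.983 MPa*sqrt(m)

0.983 MPa*sqrt(m)


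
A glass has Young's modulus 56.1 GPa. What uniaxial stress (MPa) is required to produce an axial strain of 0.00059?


Rearrange E = sigma / epsilon:
  sigma = E * epsilon
  E (MPa) = 56.1 * 1000 = 56100
  sigma = 56100 * 0.00059 = 33.1 MPa

33.1 MPa


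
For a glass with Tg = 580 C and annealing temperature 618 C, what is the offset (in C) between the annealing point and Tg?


Offset = T_anneal - Tg:
  offset = 618 - 580 = 38 C

38 C


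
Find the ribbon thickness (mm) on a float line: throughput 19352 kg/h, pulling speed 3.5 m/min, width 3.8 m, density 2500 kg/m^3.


Ribbon cross-section from mass balance:
  Volume rate = throughput / density = 19352 / 2500 = 7.7408 m^3/h
  thickness = volume rate / (speed * 60 * width), i.e.
  thickness = throughput / (60 * speed * width * density) * 1000
  thickness = 19352 / (60 * 3.5 * 3.8 * 2500) * 1000 = 9.7 mm

9.7 mm


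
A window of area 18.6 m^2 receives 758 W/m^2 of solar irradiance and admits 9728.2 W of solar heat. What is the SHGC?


Rearrange Q = Area * SHGC * Irradiance:
  SHGC = Q / (Area * Irradiance)
  SHGC = 9728.2 / (18.6 * 758) = 0.69

0.69


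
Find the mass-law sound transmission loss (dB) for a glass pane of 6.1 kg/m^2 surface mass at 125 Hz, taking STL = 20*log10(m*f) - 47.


Mass law: STL = 20 * log10(m * f) - 47
  m * f = 6.1 * 125 = 762.5
  log10(762.5) = 2.88224
  STL = 20 * 2.88224 - 47 = 57.6448 - 47 = 10.6 dB

10.6 dB


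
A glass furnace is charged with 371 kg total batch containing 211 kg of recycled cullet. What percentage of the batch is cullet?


Cullet ratio = (cullet mass / total batch mass) * 100
  Ratio = 211 / 371 * 100 = 56.87%

56.87%


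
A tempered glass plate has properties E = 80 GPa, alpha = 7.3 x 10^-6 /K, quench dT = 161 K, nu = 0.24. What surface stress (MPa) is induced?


Tempering stress: sigma = E * alpha * dT / (1 - nu)
  E (MPa) = 80 * 1000 = 80000
  Numerator = 80000 * (7.3 x 10^-6) * 161 = 94.024
  Denominator = 1 - 0.24 = 0.76
  sigma = 94.024 / 0.76 = 123.7 MPa

123.7 MPa


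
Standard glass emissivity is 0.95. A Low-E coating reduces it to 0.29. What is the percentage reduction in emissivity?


Percentage reduction = (1 - coated/uncoated) * 100
  Ratio = 0.29 / 0.95 = 0.3053
  Reduction = (1 - 0.3053) * 100 = 69.5%

69.5%


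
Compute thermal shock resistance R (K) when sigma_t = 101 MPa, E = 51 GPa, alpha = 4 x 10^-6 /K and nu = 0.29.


Thermal shock resistance: R = sigma * (1 - nu) / (E * alpha)
  Numerator = 101 * (1 - 0.29) = 71.71
  Denominator = 51 * 1000 * (4 x 10^-6) = 0.204
  R = 71.71 / 0.204 = 351.5 K

351.5 K


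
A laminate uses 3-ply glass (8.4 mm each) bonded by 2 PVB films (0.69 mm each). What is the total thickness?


Total thickness = glass contribution + PVB contribution
  Glass: 3 * 8.4 = 25.2 mm
  PVB: 2 * 0.69 = 1.38 mm
  Total = 25.2 + 1.38 = 26.58 mm

26.58 mm


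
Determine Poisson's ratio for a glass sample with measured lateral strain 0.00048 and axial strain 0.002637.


Poisson's ratio: nu = lateral strain / axial strain
  nu = 0.00048 / 0.002637 = 0.182

0.182


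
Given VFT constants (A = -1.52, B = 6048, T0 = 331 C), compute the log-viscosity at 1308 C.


VFT equation: log(eta) = A + B / (T - T0)
  T - T0 = 1308 - 331 = 977
  B / (T - T0) = 6048 / 977 = 6.19
  log(eta) = -1.52 + 6.19 = 4.67

4.67


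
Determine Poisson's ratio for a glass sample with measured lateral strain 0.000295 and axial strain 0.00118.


Poisson's ratio: nu = lateral strain / axial strain
  nu = 0.000295 / 0.00118 = 0.25

0.25


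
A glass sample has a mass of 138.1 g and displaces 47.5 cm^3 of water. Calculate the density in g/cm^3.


Use the definition of density:
  rho = mass / volume
  rho = 138.1 / 47.5 = 2.907 g/cm^3

2.907 g/cm^3


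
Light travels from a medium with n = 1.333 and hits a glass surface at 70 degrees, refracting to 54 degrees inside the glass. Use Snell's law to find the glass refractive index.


Apply Snell's law: n1 * sin(theta1) = n2 * sin(theta2)
  n2 = n1 * sin(theta1) / sin(theta2)
  sin(70) = 0.939693
  sin(54) = 0.809017
  n2 = 1.333 * 0.939693 / 0.809017 = 1.5483

1.5483


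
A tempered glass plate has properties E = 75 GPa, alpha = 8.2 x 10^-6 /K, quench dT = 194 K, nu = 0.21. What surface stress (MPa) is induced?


Tempering stress: sigma = E * alpha * dT / (1 - nu)
  E (MPa) = 75 * 1000 = 75000
  Numerator = 75000 * (8.2 x 10^-6) * 194 = 119.31
  Denominator = 1 - 0.21 = 0.79
  sigma = 119.31 / 0.79 = 151.0 MPa

151.0 MPa


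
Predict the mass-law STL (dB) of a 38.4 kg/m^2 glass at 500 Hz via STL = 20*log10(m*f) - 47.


Mass law: STL = 20 * log10(m * f) - 47
  m * f = 38.4 * 500 = 19200
  log10(19200) = 4.2833
  STL = 20 * 4.2833 - 47 = 85.666 - 47 = 38.7 dB

38.7 dB


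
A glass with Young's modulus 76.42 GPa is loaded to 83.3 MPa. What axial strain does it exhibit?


Rearrange E = sigma / epsilon:
  epsilon = sigma / E
  E (MPa) = 76.42 * 1000 = 76420
  epsilon = 83.3 / 76420 = 0.00109

0.00109


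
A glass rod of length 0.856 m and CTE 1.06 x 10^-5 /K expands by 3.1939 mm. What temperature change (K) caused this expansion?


Rearrange dL = alpha * L0 * dT for dT:
  dT = dL / (alpha * L0)
  dL (m) = 3.1939 / 1000 = 0.0031939
  dT = 0.0031939 / ((1.06 x 10^-5) * 0.856) = 352.0 K

352.0 K


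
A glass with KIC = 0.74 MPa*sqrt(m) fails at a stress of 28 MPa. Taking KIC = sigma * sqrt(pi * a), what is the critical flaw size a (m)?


Rearrange KIC = sigma * sqrt(pi * a):
  sqrt(pi * a) = KIC / sigma
  sqrt(pi * a) = 0.74 / 28 = 0.026429
  a = (KIC / sigma)^2 / pi
  a = 0.026429^2 / pi = 0.0002223 m

0.0002223 m


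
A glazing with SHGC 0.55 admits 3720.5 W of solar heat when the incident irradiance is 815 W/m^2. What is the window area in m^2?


Rearrange Q = Area * SHGC * Irradiance:
  Area = Q / (SHGC * Irradiance)
  Area = 3720.5 / (0.55 * 815) = 8.3 m^2

8.3 m^2


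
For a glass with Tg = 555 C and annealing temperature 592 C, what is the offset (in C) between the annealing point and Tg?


Offset = T_anneal - Tg:
  offset = 592 - 555 = 37 C

37 C


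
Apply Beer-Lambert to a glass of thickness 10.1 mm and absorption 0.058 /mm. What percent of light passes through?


Beer-Lambert law: T = exp(-alpha * thickness)
  exponent = -0.058 * 10.1 = -0.5858
  T = exp(-0.5858) = 0.5567
  Percentage = 0.5567 * 100 = 55.67%

55.67%


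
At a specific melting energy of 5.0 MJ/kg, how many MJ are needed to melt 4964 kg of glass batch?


Total energy = mass * specific energy
  E = 4964 * 5.0 = 24820 MJ

24820 MJ


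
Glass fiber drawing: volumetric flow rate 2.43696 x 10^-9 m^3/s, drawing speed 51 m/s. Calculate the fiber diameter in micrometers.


Cross-sectional area from continuity:
  A = Q / v = 2.43696 x 10^-9 / 51 = 4.778353 x 10^-11 m^2
Diameter from circular cross-section:
  d = sqrt(4A / pi) * 10^6 (m -> um)
  d = sqrt(4 * 4.778353 x 10^-11 / pi) * 10^6 = 7.8 um

7.8 um


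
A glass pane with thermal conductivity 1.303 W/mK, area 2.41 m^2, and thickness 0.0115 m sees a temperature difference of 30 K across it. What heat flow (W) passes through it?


Fourier's law: Q = k * A * dT / t
  Q = 1.303 * 2.41 * 30 / 0.0115
  Q = 94.2069 / 0.0115 = 8191.9 W

8191.9 W


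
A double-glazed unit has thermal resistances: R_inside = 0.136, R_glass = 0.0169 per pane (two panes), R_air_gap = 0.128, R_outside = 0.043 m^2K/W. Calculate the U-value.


Total thermal resistance (series):
  R_total = R_in + R_glass + R_air + R_glass + R_out
  R_total = 0.136 + 0.0169 + 0.128 + 0.0169 + 0.043 = 0.3408 m^2K/W
U-value = 1 / R_total = 1 / 0.3408 = 2.934 W/m^2K

2.934 W/m^2K


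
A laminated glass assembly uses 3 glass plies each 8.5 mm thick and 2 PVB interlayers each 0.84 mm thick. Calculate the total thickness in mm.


Total thickness = glass contribution + PVB contribution
  Glass: 3 * 8.5 = 25.5 mm
  PVB: 2 * 0.84 = 1.68 mm
  Total = 25.5 + 1.68 = 27.18 mm

27.18 mm


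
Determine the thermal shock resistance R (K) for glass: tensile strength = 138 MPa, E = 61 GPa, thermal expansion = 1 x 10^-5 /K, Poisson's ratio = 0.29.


Thermal shock resistance: R = sigma * (1 - nu) / (E * alpha)
  Numerator = 138 * (1 - 0.29) = 97.98
  Denominator = 61 * 1000 * (1 x 10^-5) = 0.61
  R = 97.98 / 0.61 = 160.6 K

160.6 K


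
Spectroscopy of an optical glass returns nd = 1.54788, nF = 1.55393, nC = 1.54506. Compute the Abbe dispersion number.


Abbe number formula: Vd = (nd - 1) / (nF - nC)
  nd - 1 = 1.54788 - 1 = 0.54788
  nF - nC = 1.55393 - 1.54506 = 0.00887
  Vd = 0.54788 / 0.00887 = 61.77

61.77


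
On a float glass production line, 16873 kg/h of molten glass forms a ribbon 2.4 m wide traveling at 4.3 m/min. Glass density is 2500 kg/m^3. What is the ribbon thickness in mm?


Ribbon cross-section from mass balance:
  Volume rate = throughput / density = 16873 / 2500 = 6.7492 m^3/h
  thickness = volume rate / (speed * 60 * width), i.e.
  thickness = throughput / (60 * speed * width * density) * 1000
  thickness = 16873 / (60 * 4.3 * 2.4 * 2500) * 1000 = 10.9 mm

10.9 mm


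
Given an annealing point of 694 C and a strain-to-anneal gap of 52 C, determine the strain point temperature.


Strain point = annealing point - difference:
  T_strain = 694 - 52 = 642 C

642 C


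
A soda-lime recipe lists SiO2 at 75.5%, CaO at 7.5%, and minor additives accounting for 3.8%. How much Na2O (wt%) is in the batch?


Pieces sum to 100%:
  Na2O = 100 - (SiO2 + CaO + others)
  Na2O = 100 - (75.5 + 7.5 + 3.8) = 13.2%

13.2%


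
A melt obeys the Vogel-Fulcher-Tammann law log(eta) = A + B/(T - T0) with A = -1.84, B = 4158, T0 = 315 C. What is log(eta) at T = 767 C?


VFT equation: log(eta) = A + B / (T - T0)
  T - T0 = 767 - 315 = 452
  B / (T - T0) = 4158 / 452 = 9.199
  log(eta) = -1.84 + 9.199 = 7.359

7.359


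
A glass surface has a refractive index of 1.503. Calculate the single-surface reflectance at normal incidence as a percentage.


Fresnel reflectance at normal incidence:
  R = ((n - 1)/(n + 1))^2
  (n - 1)/(n + 1) = (1.503 - 1)/(1.503 + 1) = 0.200959
  R = 0.200959^2 = 0.0403845
  R(%) = 0.0403845 * 100 = 4.038%

4.038%


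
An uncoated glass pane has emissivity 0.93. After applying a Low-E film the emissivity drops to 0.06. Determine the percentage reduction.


Percentage reduction = (1 - coated/uncoated) * 100
  Ratio = 0.06 / 0.93 = 0.0645
  Reduction = (1 - 0.0645) * 100 = 93.5%

93.5%


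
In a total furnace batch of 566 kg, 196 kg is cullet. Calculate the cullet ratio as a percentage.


Cullet ratio = (cullet mass / total batch mass) * 100
  Ratio = 196 / 566 * 100 = 34.63%

34.63%


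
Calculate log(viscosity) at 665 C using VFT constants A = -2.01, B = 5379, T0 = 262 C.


VFT equation: log(eta) = A + B / (T - T0)
  T - T0 = 665 - 262 = 403
  B / (T - T0) = 5379 / 403 = 13.347
  log(eta) = -2.01 + 13.347 = 11.337

11.337


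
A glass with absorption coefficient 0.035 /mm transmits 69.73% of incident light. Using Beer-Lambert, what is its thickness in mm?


Rearrange T = exp(-alpha * thickness):
  thickness = -ln(T) / alpha
  T = 69.73/100 = 0.6973
  ln(T) = -0.36054
  -ln(T) = 0.36054
  thickness = 0.36054 / 0.035 = 10.3 mm

10.3 mm


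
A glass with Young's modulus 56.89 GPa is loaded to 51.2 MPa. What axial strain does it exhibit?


Rearrange E = sigma / epsilon:
  epsilon = sigma / E
  E (MPa) = 56.89 * 1000 = 56890
  epsilon = 51.2 / 56890 = 0.0009

0.0009


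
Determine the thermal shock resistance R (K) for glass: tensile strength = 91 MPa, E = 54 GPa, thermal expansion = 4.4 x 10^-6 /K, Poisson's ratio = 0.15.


Thermal shock resistance: R = sigma * (1 - nu) / (E * alpha)
  Numerator = 91 * (1 - 0.15) = 77.35
  Denominator = 54 * 1000 * (4.4 x 10^-6) = 0.2376
  R = 77.35 / 0.2376 = 325.5 K

325.5 K


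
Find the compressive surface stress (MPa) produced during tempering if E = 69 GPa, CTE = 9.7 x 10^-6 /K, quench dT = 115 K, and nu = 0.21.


Tempering stress: sigma = E * alpha * dT / (1 - nu)
  E (MPa) = 69 * 1000 = 69000
  Numerator = 69000 * (9.7 x 10^-6) * 115 = 76.9695
  Denominator = 1 - 0.21 = 0.79
  sigma = 76.9695 / 0.79 = 97.4 MPa

97.4 MPa


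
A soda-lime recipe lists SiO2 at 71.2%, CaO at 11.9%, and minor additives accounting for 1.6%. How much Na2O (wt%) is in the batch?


Pieces sum to 100%:
  Na2O = 100 - (SiO2 + CaO + others)
  Na2O = 100 - (71.2 + 11.9 + 1.6) = 15.3%

15.3%


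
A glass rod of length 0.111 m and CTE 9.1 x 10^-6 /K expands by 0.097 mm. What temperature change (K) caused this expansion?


Rearrange dL = alpha * L0 * dT for dT:
  dT = dL / (alpha * L0)
  dL (m) = 0.097 / 1000 = 0.000097
  dT = 0.000097 / ((9.1 x 10^-6) * 0.111) = 96.0 K

96.0 K


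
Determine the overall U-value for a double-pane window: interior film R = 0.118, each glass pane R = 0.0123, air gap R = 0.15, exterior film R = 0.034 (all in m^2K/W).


Total thermal resistance (series):
  R_total = R_in + R_glass + R_air + R_glass + R_out
  R_total = 0.118 + 0.0123 + 0.15 + 0.0123 + 0.034 = 0.3266 m^2K/W
U-value = 1 / R_total = 1 / 0.3266 = 3.062 W/m^2K

3.062 W/m^2K


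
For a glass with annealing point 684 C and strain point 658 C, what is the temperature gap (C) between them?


Gap = T_anneal - T_strain:
  gap = 684 - 658 = 26 C

26 C


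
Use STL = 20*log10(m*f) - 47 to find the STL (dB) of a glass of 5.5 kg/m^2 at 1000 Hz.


Mass law: STL = 20 * log10(m * f) - 47
  m * f = 5.5 * 1000 = 5500
  log10(5500) = 3.74036
  STL = 20 * 3.74036 - 47 = 74.8072 - 47 = 27.8 dB

27.8 dB


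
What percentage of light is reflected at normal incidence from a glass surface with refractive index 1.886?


Fresnel reflectance at normal incidence:
  R = ((n - 1)/(n + 1))^2
  (n - 1)/(n + 1) = (1.886 - 1)/(1.886 + 1) = 0.306999
  R = 0.306999^2 = 0.0942484
  R(%) = 0.0942484 * 100 = 9.425%

9.425%


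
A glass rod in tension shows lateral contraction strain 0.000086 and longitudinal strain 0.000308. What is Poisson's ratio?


Poisson's ratio: nu = lateral strain / axial strain
  nu = 0.000086 / 0.000308 = 0.2792

0.2792


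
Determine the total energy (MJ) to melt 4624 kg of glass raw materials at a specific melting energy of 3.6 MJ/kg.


Total energy = mass * specific energy
  E = 4624 * 3.6 = 16646.4 MJ

16646.4 MJ


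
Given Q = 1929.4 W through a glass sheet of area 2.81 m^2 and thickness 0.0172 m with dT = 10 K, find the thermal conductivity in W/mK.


Fourier's law rearranged: k = Q * t / (A * dT)
  Numerator = 1929.4 * 0.0172 = 33.18568
  Denominator = 2.81 * 10 = 28.1
  k = 33.18568 / 28.1 = 1.181 W/mK

1.181 W/mK


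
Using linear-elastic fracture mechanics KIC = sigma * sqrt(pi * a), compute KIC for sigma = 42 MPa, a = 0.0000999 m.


Fracture toughness: KIC = sigma * sqrt(pi * a)
  pi * a = pi * 0.0000999 = 0.000313845
  sqrt(pi * a) = 0.017716
  KIC = 42 * 0.017716 = 0.744 MPa*sqrt(m)

0.744 MPa*sqrt(m)


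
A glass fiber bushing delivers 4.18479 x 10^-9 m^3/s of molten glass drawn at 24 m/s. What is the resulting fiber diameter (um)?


Cross-sectional area from continuity:
  A = Q / v = 4.18479 x 10^-9 / 24 = 1.743663 x 10^-10 m^2
Diameter from circular cross-section:
  d = sqrt(4A / pi) * 10^6 (m -> um)
  d = sqrt(4 * 1.743663 x 10^-10 / pi) * 10^6 = 14.9 um

14.9 um


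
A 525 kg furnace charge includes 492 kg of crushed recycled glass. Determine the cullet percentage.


Cullet ratio = (cullet mass / total batch mass) * 100
  Ratio = 492 / 525 * 100 = 93.71%

93.71%


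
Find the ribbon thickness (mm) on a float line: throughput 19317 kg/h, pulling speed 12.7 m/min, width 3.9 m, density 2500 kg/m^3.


Ribbon cross-section from mass balance:
  Volume rate = throughput / density = 19317 / 2500 = 7.7268 m^3/h
  thickness = volume rate / (speed * 60 * width), i.e.
  thickness = throughput / (60 * speed * width * density) * 1000
  thickness = 19317 / (60 * 12.7 * 3.9 * 2500) * 1000 = 2.6 mm

2.6 mm


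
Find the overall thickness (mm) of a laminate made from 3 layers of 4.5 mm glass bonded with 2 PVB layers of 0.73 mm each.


Total thickness = glass contribution + PVB contribution
  Glass: 3 * 4.5 = 13.5 mm
  PVB: 2 * 0.73 = 1.46 mm
  Total = 13.5 + 1.46 = 14.96 mm

14.96 mm


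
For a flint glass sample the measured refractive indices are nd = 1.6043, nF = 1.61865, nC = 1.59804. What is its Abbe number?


Abbe number formula: Vd = (nd - 1) / (nF - nC)
  nd - 1 = 1.6043 - 1 = 0.6043
  nF - nC = 1.61865 - 1.59804 = 0.02061
  Vd = 0.6043 / 0.02061 = 29.32

29.32


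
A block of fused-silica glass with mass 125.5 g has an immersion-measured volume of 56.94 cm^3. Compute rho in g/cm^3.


Use the definition of density:
  rho = mass / volume
  rho = 125.5 / 56.94 = 2.204 g/cm^3

2.204 g/cm^3


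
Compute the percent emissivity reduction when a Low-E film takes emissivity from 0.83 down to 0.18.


Percentage reduction = (1 - coated/uncoated) * 100
  Ratio = 0.18 / 0.83 = 0.2169
  Reduction = (1 - 0.2169) * 100 = 78.3%

78.3%


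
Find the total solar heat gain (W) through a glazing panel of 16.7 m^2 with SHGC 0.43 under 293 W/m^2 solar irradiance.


Solar heat gain: Q = Area * SHGC * Irradiance
  Q = 16.7 * 0.43 * 293 = 2104 W

2104 W


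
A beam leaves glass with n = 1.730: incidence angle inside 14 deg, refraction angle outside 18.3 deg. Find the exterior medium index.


Apply Snell's law: n1 * sin(theta1) = n2 * sin(theta2)
  n2 = n1 * sin(theta1) / sin(theta2)
  sin(14) = 0.241922
  sin(18.3) = 0.313992
  n2 = 1.730 * 0.241922 / 0.313992 = 1.3329

1.3329


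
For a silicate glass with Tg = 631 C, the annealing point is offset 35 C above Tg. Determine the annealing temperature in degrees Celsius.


The annealing temperature is Tg plus the offset:
  T_anneal = 631 + 35 = 666 C

666 C


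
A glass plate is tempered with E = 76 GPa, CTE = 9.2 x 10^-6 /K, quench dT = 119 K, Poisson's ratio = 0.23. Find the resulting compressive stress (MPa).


Tempering stress: sigma = E * alpha * dT / (1 - nu)
  E (MPa) = 76 * 1000 = 76000
  Numerator = 76000 * (9.2 x 10^-6) * 119 = 83.2048
  Denominator = 1 - 0.23 = 0.77
  sigma = 83.2048 / 0.77 = 108.1 MPa

108.1 MPa


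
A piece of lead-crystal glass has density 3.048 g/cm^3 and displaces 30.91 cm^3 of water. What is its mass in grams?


Rearrange rho = m / V:
  m = rho * V
  m = 3.048 * 30.91 = 94.214 g

94.214 g


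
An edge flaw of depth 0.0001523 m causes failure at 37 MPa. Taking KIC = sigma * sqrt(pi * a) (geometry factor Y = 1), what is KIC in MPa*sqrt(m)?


Fracture toughness: KIC = sigma * sqrt(pi * a)
  pi * a = pi * 0.0001523 = 0.000478465
  sqrt(pi * a) = 0.021874
  KIC = 37 * 0.021874 = 0.809 MPa*sqrt(m)

0.809 MPa*sqrt(m)


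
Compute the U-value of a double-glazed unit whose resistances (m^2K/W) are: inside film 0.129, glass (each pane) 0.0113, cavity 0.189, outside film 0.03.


Total thermal resistance (series):
  R_total = R_in + R_glass + R_air + R_glass + R_out
  R_total = 0.129 + 0.0113 + 0.189 + 0.0113 + 0.03 = 0.3706 m^2K/W
U-value = 1 / R_total = 1 / 0.3706 = 2.698 W/m^2K

2.698 W/m^2K


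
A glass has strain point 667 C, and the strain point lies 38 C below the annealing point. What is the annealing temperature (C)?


T_anneal = T_strain + gap:
  T_anneal = 667 + 38 = 705 C

705 C


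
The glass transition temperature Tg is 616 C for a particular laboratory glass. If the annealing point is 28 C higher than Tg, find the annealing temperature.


The annealing temperature is Tg plus the offset:
  T_anneal = 616 + 28 = 644 C

644 C


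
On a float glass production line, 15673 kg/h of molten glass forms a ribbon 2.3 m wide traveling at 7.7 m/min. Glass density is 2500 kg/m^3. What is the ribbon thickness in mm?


Ribbon cross-section from mass balance:
  Volume rate = throughput / density = 15673 / 2500 = 6.2692 m^3/h
  thickness = volume rate / (speed * 60 * width), i.e.
  thickness = throughput / (60 * speed * width * density) * 1000
  thickness = 15673 / (60 * 7.7 * 2.3 * 2500) * 1000 = 5.9 mm

5.9 mm


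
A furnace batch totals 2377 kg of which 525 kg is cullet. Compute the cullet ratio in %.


Cullet ratio = (cullet mass / total batch mass) * 100
  Ratio = 525 / 2377 * 100 = 22.09%

22.09%


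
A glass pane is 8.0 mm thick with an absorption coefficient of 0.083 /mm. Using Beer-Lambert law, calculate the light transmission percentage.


Beer-Lambert law: T = exp(-alpha * thickness)
  exponent = -0.083 * 8.0 = -0.664
  T = exp(-0.664) = 0.5148
  Percentage = 0.5148 * 100 = 51.48%

51.48%


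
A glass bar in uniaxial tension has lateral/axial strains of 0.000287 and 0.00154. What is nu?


Poisson's ratio: nu = lateral strain / axial strain
  nu = 0.000287 / 0.00154 = 0.1864

0.1864


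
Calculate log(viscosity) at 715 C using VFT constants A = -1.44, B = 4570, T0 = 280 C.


VFT equation: log(eta) = A + B / (T - T0)
  T - T0 = 715 - 280 = 435
  B / (T - T0) = 4570 / 435 = 10.506
  log(eta) = -1.44 + 10.506 = 9.066

9.066


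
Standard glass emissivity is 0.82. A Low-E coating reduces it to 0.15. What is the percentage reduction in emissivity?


Percentage reduction = (1 - coated/uncoated) * 100
  Ratio = 0.15 / 0.82 = 0.1829
  Reduction = (1 - 0.1829) * 100 = 81.7%

81.7%


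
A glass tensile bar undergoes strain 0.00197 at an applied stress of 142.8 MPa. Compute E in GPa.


Young's modulus: E = stress / strain
  E = 142.8 MPa / 0.00197 = 72487.31 MPa
Convert to GPa: 72487.31 / 1000 = 72.49 GPa

72.49 GPa


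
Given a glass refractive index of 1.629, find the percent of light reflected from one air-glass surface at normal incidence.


Fresnel reflectance at normal incidence:
  R = ((n - 1)/(n + 1))^2
  (n - 1)/(n + 1) = (1.629 - 1)/(1.629 + 1) = 0.239254
  R = 0.239254^2 = 0.0572425
  R(%) = 0.0572425 * 100 = 5.724%

5.724%


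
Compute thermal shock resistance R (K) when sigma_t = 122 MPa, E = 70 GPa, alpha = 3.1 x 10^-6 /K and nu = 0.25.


Thermal shock resistance: R = sigma * (1 - nu) / (E * alpha)
  Numerator = 122 * (1 - 0.25) = 91.5
  Denominator = 70 * 1000 * (3.1 x 10^-6) = 0.217
  R = 91.5 / 0.217 = 421.7 K

421.7 K


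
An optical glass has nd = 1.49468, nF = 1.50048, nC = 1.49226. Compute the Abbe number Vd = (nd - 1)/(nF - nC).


Abbe number formula: Vd = (nd - 1) / (nF - nC)
  nd - 1 = 1.49468 - 1 = 0.49468
  nF - nC = 1.50048 - 1.49226 = 0.00822
  Vd = 0.49468 / 0.00822 = 60.18

60.18


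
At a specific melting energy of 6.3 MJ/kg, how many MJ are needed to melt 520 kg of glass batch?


Total energy = mass * specific energy
  E = 520 * 6.3 = 3276 MJ

3276 MJ


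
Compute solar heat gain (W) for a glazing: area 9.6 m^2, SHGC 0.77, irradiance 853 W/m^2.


Solar heat gain: Q = Area * SHGC * Irradiance
  Q = 9.6 * 0.77 * 853 = 6305.4 W

6305.4 W


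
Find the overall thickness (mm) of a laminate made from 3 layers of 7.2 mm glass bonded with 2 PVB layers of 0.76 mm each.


Total thickness = glass contribution + PVB contribution
  Glass: 3 * 7.2 = 21.6 mm
  PVB: 2 * 0.76 = 1.52 mm
  Total = 21.6 + 1.52 = 23.12 mm

23.12 mm


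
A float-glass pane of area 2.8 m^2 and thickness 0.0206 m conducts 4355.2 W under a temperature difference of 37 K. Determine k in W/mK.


Fourier's law rearranged: k = Q * t / (A * dT)
  Numerator = 4355.2 * 0.0206 = 89.71712
  Denominator = 2.8 * 37 = 103.6
  k = 89.71712 / 103.6 = 0.866 W/mK

0.866 W/mK


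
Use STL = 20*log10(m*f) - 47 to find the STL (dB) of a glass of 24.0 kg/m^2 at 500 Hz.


Mass law: STL = 20 * log10(m * f) - 47
  m * f = 24.0 * 500 = 12000
  log10(12000) = 4.07918
  STL = 20 * 4.07918 - 47 = 81.5836 - 47 = 34.6 dB

34.6 dB


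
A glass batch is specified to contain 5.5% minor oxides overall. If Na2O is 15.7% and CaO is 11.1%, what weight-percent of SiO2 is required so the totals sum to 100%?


Known pieces sum to 100%:
  SiO2 = 100 - (others + Na2O + CaO)
  SiO2 = 100 - (5.5 + 15.7 + 11.1) = 67.7%

67.7%


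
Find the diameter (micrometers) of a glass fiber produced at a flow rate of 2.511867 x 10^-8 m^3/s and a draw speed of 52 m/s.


Cross-sectional area from continuity:
  A = Q / v = 2.511867 x 10^-8 / 52 = 4.830513 x 10^-10 m^2
Diameter from circular cross-section:
  d = sqrt(4A / pi) * 10^6 (m -> um)
  d = sqrt(4 * 4.830513 x 10^-10 / pi) * 10^6 = 24.8 um

24.8 um


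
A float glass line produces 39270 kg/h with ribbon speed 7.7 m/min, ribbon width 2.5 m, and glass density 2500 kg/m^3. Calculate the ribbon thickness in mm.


Ribbon cross-section from mass balance:
  Volume rate = throughput / density = 39270 / 2500 = 15.708 m^3/h
  thickness = volume rate / (speed * 60 * width), i.e.
  thickness = throughput / (60 * speed * width * density) * 1000
  thickness = 39270 / (60 * 7.7 * 2.5 * 2500) * 1000 = 13.6 mm

13.6 mm


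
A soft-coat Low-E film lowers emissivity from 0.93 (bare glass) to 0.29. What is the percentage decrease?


Percentage reduction = (1 - coated/uncoated) * 100
  Ratio = 0.29 / 0.93 = 0.3118
  Reduction = (1 - 0.3118) * 100 = 68.8%

68.8%


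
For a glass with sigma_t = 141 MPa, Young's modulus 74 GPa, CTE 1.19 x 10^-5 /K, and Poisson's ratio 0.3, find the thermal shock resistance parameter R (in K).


Thermal shock resistance: R = sigma * (1 - nu) / (E * alpha)
  Numerator = 141 * (1 - 0.3) = 98.7
  Denominator = 74 * 1000 * (1.19 x 10^-5) = 0.8806
  R = 98.7 / 0.8806 = 112.1 K

112.1 K


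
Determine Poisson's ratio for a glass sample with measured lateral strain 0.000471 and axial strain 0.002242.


Poisson's ratio: nu = lateral strain / axial strain
  nu = 0.000471 / 0.002242 = 0.2101

0.2101


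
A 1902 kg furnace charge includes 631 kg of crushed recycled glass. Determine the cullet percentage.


Cullet ratio = (cullet mass / total batch mass) * 100
  Ratio = 631 / 1902 * 100 = 33.18%

33.18%


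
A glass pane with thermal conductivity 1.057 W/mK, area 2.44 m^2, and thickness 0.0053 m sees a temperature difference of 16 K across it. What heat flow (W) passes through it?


Fourier's law: Q = k * A * dT / t
  Q = 1.057 * 2.44 * 16 / 0.0053
  Q = 41.26528 / 0.0053 = 7785.9 W

7785.9 W


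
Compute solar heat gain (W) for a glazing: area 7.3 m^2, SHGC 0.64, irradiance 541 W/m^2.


Solar heat gain: Q = Area * SHGC * Irradiance
  Q = 7.3 * 0.64 * 541 = 2527.6 W

2527.6 W


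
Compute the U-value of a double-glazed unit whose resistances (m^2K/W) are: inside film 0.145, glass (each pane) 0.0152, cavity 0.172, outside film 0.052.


Total thermal resistance (series):
  R_total = R_in + R_glass + R_air + R_glass + R_out
  R_total = 0.145 + 0.0152 + 0.172 + 0.0152 + 0.052 = 0.3994 m^2K/W
U-value = 1 / R_total = 1 / 0.3994 = 2.504 W/m^2K

2.504 W/m^2K


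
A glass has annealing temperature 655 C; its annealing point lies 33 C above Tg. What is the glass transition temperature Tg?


Rearrange T_anneal = Tg + offset for Tg:
  Tg = T_anneal - offset = 655 - 33 = 622 C

622 C


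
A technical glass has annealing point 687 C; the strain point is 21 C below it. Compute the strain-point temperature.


Strain point = annealing point - difference:
  T_strain = 687 - 21 = 666 C

666 C


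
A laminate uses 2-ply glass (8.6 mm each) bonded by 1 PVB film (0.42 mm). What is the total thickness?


Total thickness = glass contribution + PVB contribution
  Glass: 2 * 8.6 = 17.2 mm
  PVB: 1 * 0.42 = 0.42 mm
  Total = 17.2 + 0.42 = 17.62 mm

17.62 mm


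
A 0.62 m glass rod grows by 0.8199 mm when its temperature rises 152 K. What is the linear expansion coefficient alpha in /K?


Rearrange dL = alpha * L0 * dT for alpha:
  alpha = dL / (L0 * dT)
  alpha = (0.8199 / 1000) / (0.62 * 152) = 0.0000087 /K = 8.7 x 10^-6 /K

8.7 x 10^-6 /K


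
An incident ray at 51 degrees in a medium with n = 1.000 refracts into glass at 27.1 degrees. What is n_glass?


Apply Snell's law: n1 * sin(theta1) = n2 * sin(theta2)
  n2 = n1 * sin(theta1) / sin(theta2)
  sin(51) = 0.777146
  sin(27.1) = 0.455545
  n2 = 1.000 * 0.777146 / 0.455545 = 1.706

1.706


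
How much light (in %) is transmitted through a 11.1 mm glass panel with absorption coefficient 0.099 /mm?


Beer-Lambert law: T = exp(-alpha * thickness)
  exponent = -0.099 * 11.1 = -1.0989
  T = exp(-1.0989) = 0.3332
  Percentage = 0.3332 * 100 = 33.32%

33.32%


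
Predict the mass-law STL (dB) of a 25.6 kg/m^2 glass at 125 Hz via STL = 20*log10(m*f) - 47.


Mass law: STL = 20 * log10(m * f) - 47
  m * f = 25.6 * 125 = 3200
  log10(3200) = 3.50515
  STL = 20 * 3.50515 - 47 = 70.103 - 47 = 23.1 dB

23.1 dB


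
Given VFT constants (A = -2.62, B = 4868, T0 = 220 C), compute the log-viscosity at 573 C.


VFT equation: log(eta) = A + B / (T - T0)
  T - T0 = 573 - 220 = 353
  B / (T - T0) = 4868 / 353 = 13.79
  log(eta) = -2.62 + 13.79 = 11.17

11.17


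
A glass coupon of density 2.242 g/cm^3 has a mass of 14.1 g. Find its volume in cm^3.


Rearrange rho = m / V:
  V = m / rho
  V = 14.1 / 2.242 = 6.289 cm^3

6.289 cm^3


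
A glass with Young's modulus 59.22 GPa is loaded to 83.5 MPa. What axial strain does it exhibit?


Rearrange E = sigma / epsilon:
  epsilon = sigma / E
  E (MPa) = 59.22 * 1000 = 59220
  epsilon = 83.5 / 59220 = 0.00141

0.00141


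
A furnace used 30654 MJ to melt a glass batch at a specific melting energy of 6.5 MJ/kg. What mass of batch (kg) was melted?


Rearrange E = m * s for m:
  m = E / s
  m = 30654 / 6.5 = 4716.0 kg

4716.0 kg


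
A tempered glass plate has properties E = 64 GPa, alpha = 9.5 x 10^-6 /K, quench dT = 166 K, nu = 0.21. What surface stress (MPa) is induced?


Tempering stress: sigma = E * alpha * dT / (1 - nu)
  E (MPa) = 64 * 1000 = 64000
  Numerator = 64000 * (9.5 x 10^-6) * 166 = 100.928
  Denominator = 1 - 0.21 = 0.79
  sigma = 100.928 / 0.79 = 127.8 MPa

127.8 MPa


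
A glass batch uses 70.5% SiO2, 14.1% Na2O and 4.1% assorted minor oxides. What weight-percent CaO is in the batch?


Pieces sum to 100%:
  CaO = 100 - (SiO2 + Na2O + others)
  CaO = 100 - (70.5 + 14.1 + 4.1) = 11.3%

11.3%


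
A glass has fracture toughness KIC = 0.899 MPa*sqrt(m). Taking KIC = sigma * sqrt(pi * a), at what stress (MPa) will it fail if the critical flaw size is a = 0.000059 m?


Rearrange KIC = sigma * sqrt(pi * a):
  sigma = KIC / sqrt(pi * a)
  sqrt(pi * 0.000059) = 0.013614
  sigma = 0.899 / 0.013614 = 66.03 MPa

66.03 MPa


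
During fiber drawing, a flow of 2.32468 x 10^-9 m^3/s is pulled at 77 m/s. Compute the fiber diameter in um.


Cross-sectional area from continuity:
  A = Q / v = 2.32468 x 10^-9 / 77 = 3.019065 x 10^-11 m^2
Diameter from circular cross-section:
  d = sqrt(4A / pi) * 10^6 (m -> um)
  d = sqrt(4 * 3.019065 x 10^-11 / pi) * 10^6 = 6.2 um

6.2 um


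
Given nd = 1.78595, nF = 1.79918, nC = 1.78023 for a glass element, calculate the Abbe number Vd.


Abbe number formula: Vd = (nd - 1) / (nF - nC)
  nd - 1 = 1.78595 - 1 = 0.78595
  nF - nC = 1.79918 - 1.78023 = 0.01895
  Vd = 0.78595 / 0.01895 = 41.47

41.47


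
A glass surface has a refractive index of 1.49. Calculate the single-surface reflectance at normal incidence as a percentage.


Fresnel reflectance at normal incidence:
  R = ((n - 1)/(n + 1))^2
  (n - 1)/(n + 1) = (1.49 - 1)/(1.49 + 1) = 0.196787
  R = 0.196787^2 = 0.0387251
  R(%) = 0.0387251 * 100 = 3.873%

3.873%


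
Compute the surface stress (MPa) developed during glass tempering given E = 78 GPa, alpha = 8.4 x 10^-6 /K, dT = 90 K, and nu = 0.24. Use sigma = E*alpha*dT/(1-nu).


Tempering stress: sigma = E * alpha * dT / (1 - nu)
  E (MPa) = 78 * 1000 = 78000
  Numerator = 78000 * (8.4 x 10^-6) * 90 = 58.968
  Denominator = 1 - 0.24 = 0.76
  sigma = 58.968 / 0.76 = 77.6 MPa

77.6 MPa
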